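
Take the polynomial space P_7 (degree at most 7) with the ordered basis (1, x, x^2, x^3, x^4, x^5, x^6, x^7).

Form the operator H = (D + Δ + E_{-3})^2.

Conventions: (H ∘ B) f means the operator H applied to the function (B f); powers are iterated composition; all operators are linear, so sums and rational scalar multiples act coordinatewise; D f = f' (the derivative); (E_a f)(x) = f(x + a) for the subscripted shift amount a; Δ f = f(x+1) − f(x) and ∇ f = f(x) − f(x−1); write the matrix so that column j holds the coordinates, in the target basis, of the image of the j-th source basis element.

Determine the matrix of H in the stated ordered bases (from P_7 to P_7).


image of 1: 1
image of x: x - 2
image of x^2: x^2 - 4x + 22
image of x^3: x^3 - 6x^2 + 66x - 112
image of x^4: x^4 - 8x^3 + 132x^2 - 448x + 972
image of x^5: x^5 - 10x^4 + 220x^3 - 1120x^2 + 4860x - 6504
image of x^6: x^6 - 12x^5 + 330x^4 - 2240x^3 + 14580x^2 - 39024x + 42484
image of x^7: x^7 - 14x^6 + 462x^5 - 3920x^4 + 34020x^3 - 136584x^2 + 297388x - 265472
each image's coordinates form column j of the matrix

the matrix is [[1, -2, 22, -112, 972, -6504, 42484, -265472]; [0, 1, -4, 66, -448, 4860, -39024, 297388]; [0, 0, 1, -6, 132, -1120, 14580, -136584]; [0, 0, 0, 1, -8, 220, -2240, 34020]; [0, 0, 0, 0, 1, -10, 330, -3920]; [0, 0, 0, 0, 0, 1, -12, 462]; [0, 0, 0, 0, 0, 0, 1, -14]; [0, 0, 0, 0, 0, 0, 0, 1]] (rows listed top to bottom)


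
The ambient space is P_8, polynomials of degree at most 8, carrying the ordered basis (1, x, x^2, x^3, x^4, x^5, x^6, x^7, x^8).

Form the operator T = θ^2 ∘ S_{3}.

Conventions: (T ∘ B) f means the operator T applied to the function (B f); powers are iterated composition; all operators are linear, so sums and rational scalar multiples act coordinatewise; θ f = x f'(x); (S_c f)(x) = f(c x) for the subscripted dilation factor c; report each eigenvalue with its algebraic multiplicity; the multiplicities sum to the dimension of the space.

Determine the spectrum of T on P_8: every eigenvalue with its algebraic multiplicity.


image of 1: 0
image of x: 3x
image of x^2: 36x^2
image of x^3: 243x^3
image of x^4: 1296x^4
image of x^5: 6075x^5
image of x^6: 26244x^6
image of x^7: 107163x^7
image of x^8: 419904x^8
the matrix is upper triangular; its diagonal is (0, 3, 36, 243, 1296, 6075, 26244, 107163, 419904)
for a triangular matrix the eigenvalues are the diagonal entries, with algebraic multiplicity their repetition count

λ = 0 (multiplicity 1), λ = 3 (multiplicity 1), λ = 36 (multiplicity 1), λ = 243 (multiplicity 1), λ = 1296 (multiplicity 1), λ = 6075 (multiplicity 1), λ = 26244 (multiplicity 1), λ = 107163 (multiplicity 1), λ = 419904 (multiplicity 1)


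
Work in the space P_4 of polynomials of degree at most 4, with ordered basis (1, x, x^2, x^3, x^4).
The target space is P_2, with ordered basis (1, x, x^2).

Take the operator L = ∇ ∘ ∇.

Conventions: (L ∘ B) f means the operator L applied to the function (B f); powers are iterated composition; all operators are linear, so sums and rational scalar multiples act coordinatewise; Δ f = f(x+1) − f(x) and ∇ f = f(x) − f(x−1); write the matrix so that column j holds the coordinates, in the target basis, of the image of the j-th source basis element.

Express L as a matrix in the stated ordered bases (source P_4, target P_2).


image of 1: 0
image of x: 0
image of x^2: 2
image of x^3: 6x - 6
image of x^4: 12x^2 - 24x + 14
each image's coordinates form column j of the matrix

the matrix is [[0, 0, 2, -6, 14]; [0, 0, 0, 6, -24]; [0, 0, 0, 0, 12]] (rows listed top to bottom)


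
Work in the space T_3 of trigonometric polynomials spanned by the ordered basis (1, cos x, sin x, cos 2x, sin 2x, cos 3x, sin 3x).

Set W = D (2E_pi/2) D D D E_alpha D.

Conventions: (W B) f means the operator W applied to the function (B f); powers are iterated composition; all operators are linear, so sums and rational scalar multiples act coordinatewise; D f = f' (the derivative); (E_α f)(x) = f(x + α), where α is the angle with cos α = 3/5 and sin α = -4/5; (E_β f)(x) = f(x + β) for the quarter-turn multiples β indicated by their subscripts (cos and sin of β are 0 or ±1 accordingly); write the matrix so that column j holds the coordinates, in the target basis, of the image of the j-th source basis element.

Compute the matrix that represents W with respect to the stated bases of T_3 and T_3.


the matrix is [[0, 0, 0, 0, 0, 0, 0]; [0, -6/5, 8/5, 0, 0, 0, 0]; [0, -8/5, -6/5, 0, 0, 0, 0]; [0, 0, 0, -1536/25, 448/25, 0, 0]; [0, 0, 0, -448/25, -1536/25, 0, 0]; [0, 0, 0, 0, 0, -56862/125, -21384/125]; [0, 0, 0, 0, 0, 21384/125, -56862/125]] (rows listed top to bottom)

image of 1: 0
image of cos x: -(6/5)cos x - (8/5)sin x
image of sin x: (8/5)cos x - (6/5)sin x
image of cos 2x: -(1536/25)cos 2x - (448/25)sin 2x
image of sin 2x: (448/25)cos 2x - (1536/25)sin 2x
image of cos 3x: -(56862/125)cos 3x + (21384/125)sin 3x
image of sin 3x: -(21384/125)cos 3x - (56862/125)sin 3x
each image's coordinates form column j of the matrix


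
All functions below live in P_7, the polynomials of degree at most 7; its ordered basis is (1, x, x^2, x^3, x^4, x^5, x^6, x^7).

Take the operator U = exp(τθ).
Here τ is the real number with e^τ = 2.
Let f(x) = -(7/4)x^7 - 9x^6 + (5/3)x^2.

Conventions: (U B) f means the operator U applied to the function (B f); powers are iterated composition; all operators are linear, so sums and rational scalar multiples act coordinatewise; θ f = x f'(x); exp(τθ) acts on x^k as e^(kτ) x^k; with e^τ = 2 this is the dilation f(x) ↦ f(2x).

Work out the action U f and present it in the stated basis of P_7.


exp(τθ) x^k = e^(kτ) x^k; with e^τ = 2 this sends x^k to 2^k x^k
x^2 ↦ 4 x^2
x^6 ↦ 64 x^6
x^7 ↦ 128 x^7
applying this coordinatewise to f: exp(τθ) f = -224x^7 - 576x^6 + (20/3)x^2

g(x) = -224x^7 - 576x^6 + (20/3)x^2


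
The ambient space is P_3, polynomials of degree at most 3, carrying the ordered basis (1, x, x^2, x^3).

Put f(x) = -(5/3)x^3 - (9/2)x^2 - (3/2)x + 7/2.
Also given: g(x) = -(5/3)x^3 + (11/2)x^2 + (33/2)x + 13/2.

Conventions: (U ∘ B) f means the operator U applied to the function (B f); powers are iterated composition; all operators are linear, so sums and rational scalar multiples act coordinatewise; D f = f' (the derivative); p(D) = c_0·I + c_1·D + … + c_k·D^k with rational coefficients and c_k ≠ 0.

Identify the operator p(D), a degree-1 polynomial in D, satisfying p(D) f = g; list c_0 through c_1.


D^0 f = -(5/3)x^3 - (9/2)x^2 - (3/2)x + 7/2
D^1 f = -5x^2 - 9x - 3/2
matching coefficients of g against c_0 f + c_1 Df + … from the top degree down determines the c_i
solution: c_0 = 1, c_1 = -2

p(D) = I − 2·D, i.e. c_0 = 1, c_1 = -2


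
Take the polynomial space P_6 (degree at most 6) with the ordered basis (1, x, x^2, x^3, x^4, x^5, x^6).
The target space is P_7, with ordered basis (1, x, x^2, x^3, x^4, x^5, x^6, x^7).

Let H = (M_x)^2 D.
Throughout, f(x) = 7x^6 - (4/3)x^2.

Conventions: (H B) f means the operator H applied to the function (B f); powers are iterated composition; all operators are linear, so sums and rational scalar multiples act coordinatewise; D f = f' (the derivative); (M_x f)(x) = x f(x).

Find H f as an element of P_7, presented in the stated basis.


the result is g(x) = 42x^7 - (8/3)x^3

D f = 42x^5 - (8/3)x
M_x D f = 42x^6 - (8/3)x^2
M_x M_x D f = 42x^7 - (8/3)x^3


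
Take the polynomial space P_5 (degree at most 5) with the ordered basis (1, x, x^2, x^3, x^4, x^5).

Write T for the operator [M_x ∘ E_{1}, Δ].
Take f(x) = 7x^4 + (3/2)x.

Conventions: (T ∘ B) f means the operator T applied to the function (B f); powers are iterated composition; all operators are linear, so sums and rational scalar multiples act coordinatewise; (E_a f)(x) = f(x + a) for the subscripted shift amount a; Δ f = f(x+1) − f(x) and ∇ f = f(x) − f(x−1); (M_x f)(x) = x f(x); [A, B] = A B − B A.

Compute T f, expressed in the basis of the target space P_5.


the result is g(x) = -7x^4 - 56x^3 - 168x^2 - (451/2)x - 115

Δ f = 28x^3 + 42x^2 + 28x + 17/2
E_{1} Δ f = 28x^3 + 126x^2 + 196x + 213/2
M_x E_{1} Δ f = 28x^4 + 126x^3 + 196x^2 + (213/2)x
E_{1} f = 7x^4 + 28x^3 + 42x^2 + (59/2)x + 17/2
M_x E_{1} f = 7x^5 + 28x^4 + 42x^3 + (59/2)x^2 + (17/2)x
Δ (M_x ∘ E_{1}) f = 35x^4 + 182x^3 + 364x^2 + 332x + 115
[M_x ∘ E_{1}, Δ] f = -7x^4 - 56x^3 - 168x^2 - (451/2)x - 115


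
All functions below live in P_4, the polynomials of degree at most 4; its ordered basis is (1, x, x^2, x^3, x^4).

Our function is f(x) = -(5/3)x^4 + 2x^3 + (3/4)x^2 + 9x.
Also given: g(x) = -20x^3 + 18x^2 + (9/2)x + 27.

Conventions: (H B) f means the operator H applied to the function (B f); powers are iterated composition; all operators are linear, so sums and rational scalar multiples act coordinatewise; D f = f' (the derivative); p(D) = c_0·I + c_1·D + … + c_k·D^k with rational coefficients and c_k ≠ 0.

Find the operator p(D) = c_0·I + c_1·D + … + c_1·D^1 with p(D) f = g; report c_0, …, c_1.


D^0 f = -(5/3)x^4 + 2x^3 + (3/4)x^2 + 9x
D^1 f = -(20/3)x^3 + 6x^2 + (3/2)x + 9
matching coefficients of g against c_0 f + c_1 Df + … from the top degree down determines the c_i
solution: c_0 = 0, c_1 = 3

p(D) = 3·D, i.e. c_0 = 0, c_1 = 3


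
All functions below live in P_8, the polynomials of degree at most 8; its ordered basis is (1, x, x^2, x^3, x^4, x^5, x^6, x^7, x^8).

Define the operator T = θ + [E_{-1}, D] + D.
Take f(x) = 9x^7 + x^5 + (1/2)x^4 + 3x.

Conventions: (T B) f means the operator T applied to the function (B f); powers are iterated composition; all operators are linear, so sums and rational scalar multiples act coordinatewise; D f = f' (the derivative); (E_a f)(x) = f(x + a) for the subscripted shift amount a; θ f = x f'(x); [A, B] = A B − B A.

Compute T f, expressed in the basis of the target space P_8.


the image equals g(x) = 63x^7 + 63x^6 + 5x^5 + 7x^4 + 2x^3 + 3x + 3

θ f = 63x^7 + 5x^5 + 2x^4 + 3x
D f = 63x^6 + 5x^4 + 2x^3 + 3
E_{-1} D f = 63x^6 - 378x^5 + 950x^4 - 1278x^3 + 969x^2 - 392x + 69
E_{-1} f = 9x^7 - 63x^6 + 190x^5 - (639/2)x^4 + 323x^3 - 196x^2 + 69x - 25/2
D E_{-1} f = 63x^6 - 378x^5 + 950x^4 - 1278x^3 + 969x^2 - 392x + 69
[E_{-1}, D] f = 0
D f = 63x^6 + 5x^4 + 2x^3 + 3
(θ + [E_{-1}, D] + D) f = 63x^7 + 63x^6 + 5x^5 + 7x^4 + 2x^3 + 3x + 3


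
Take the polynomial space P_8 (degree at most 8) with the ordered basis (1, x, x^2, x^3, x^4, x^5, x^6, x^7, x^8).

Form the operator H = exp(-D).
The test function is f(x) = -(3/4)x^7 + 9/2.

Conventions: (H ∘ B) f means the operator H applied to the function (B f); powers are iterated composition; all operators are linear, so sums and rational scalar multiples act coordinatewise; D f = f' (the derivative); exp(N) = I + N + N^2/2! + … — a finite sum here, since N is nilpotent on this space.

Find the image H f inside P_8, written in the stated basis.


the result is g(x) = -(3/4)x^7 + (21/4)x^6 - (63/4)x^5 + (105/4)x^4 - (105/4)x^3 + (63/4)x^2 - (21/4)x + 21/4

order-1 term: (21/4)x^6
order-2 term: -(63/4)x^5
order-3 term: (105/4)x^4
order-4 term: -(105/4)x^3
order-5 term: (63/4)x^2
order-6 term: -(21/4)x
order-7 term: 3/4
the series for exp(-D) f terminates at order 7
exp(-D) f = -(3/4)x^7 + (21/4)x^6 - (63/4)x^5 + (105/4)x^4 - (105/4)x^3 + (63/4)x^2 - (21/4)x + 21/4


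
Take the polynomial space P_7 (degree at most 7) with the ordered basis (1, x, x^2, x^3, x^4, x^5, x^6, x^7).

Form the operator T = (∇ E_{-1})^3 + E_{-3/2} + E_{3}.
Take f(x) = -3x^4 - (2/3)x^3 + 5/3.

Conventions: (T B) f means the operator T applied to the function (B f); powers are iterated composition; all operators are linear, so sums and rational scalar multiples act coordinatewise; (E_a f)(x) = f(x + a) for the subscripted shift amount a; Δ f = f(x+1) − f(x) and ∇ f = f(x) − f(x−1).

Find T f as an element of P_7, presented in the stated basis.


E_{-1} f = -3x^4 + (34/3)x^3 - 16x^2 + 10x - 2/3
∇ E_{-1} f = -12x^3 + 52x^2 - 78x + 121/3
E_{-1} (∇ E_{-1}) f = -12x^3 + 88x^2 - 218x + 547/3
∇ E_{-1} (∇ E_{-1}) f = -36x^2 + 212x - 318
E_{-1} (∇ E_{-1}) (∇ E_{-1}) f = -36x^2 + 284x - 566
∇ E_{-1} (∇ E_{-1}) (∇ E_{-1}) f = -72x + 320
E_{-3/2} f = -3x^4 + (52/3)x^3 - (75/2)x^2 + 36x - 541/48
E_{3} f = -3x^4 - (110/3)x^3 - 168x^2 - 342x - 778/3
((∇ E_{-1})^3 + E_{-3/2} + E_{3}) f = -6x^4 - (58/3)x^3 - (411/2)x^2 - 378x + 2371/48

g(x) = -6x^4 - (58/3)x^3 - (411/2)x^2 - 378x + 2371/48


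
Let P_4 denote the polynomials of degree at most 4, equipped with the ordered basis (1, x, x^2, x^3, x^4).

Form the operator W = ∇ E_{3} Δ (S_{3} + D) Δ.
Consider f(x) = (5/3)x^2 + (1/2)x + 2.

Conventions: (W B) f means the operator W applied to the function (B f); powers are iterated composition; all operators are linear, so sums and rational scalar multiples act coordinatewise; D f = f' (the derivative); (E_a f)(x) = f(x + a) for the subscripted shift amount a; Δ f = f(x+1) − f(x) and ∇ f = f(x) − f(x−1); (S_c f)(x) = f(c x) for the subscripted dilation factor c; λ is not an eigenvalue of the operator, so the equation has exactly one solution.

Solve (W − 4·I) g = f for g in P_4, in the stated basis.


write g with unknown coordinates in the stated basis and equate coefficients in (W − 4·I) g = f
solving from the highest basis element down gives g = -(5/12)x^2 - (1/8)x - 1/2
check: W g = 0
so W g − 4·g = (5/3)x^2 + (1/2)x + 2 = f ✓

g(x) = -(5/12)x^2 - (1/8)x - 1/2


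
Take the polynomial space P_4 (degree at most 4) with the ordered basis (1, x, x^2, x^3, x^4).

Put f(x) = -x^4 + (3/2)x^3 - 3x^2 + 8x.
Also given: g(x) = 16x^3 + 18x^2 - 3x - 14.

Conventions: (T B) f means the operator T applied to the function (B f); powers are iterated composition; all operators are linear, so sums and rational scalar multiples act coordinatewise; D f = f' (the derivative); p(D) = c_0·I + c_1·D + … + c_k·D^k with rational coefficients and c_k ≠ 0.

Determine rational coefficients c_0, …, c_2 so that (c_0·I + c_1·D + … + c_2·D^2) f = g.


c_0 = 0, c_1 = -4, c_2 = -3

D^0 f = -x^4 + (3/2)x^3 - 3x^2 + 8x
D^1 f = -4x^3 + (9/2)x^2 - 6x + 8
D^2 f = -12x^2 + 9x - 6
matching coefficients of g against c_0 f + c_1 Df + … from the top degree down determines the c_i
solution: c_0 = 0, c_1 = -4, c_2 = -3


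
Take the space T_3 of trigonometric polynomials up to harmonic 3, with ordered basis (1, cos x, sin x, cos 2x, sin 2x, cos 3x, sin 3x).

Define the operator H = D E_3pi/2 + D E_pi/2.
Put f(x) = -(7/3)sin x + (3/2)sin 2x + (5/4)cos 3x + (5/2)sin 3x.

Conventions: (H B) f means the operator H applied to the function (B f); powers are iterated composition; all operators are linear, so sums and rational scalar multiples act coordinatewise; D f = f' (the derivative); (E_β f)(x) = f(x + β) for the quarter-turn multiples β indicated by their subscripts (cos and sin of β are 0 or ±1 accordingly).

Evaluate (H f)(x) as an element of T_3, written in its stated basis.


E_3pi/2 f = (7/3)cos x - (3/2)sin 2x + (5/2)cos 3x - (5/4)sin 3x
D E_3pi/2 f = -(7/3)sin x - 3cos 2x - (15/4)cos 3x - (15/2)sin 3x
E_pi/2 f = -(7/3)cos x - (3/2)sin 2x - (5/2)cos 3x + (5/4)sin 3x
D E_pi/2 f = (7/3)sin x - 3cos 2x + (15/4)cos 3x + (15/2)sin 3x
(D E_3pi/2 + D E_pi/2) f = -6cos 2x

g(x) = -6cos 2x


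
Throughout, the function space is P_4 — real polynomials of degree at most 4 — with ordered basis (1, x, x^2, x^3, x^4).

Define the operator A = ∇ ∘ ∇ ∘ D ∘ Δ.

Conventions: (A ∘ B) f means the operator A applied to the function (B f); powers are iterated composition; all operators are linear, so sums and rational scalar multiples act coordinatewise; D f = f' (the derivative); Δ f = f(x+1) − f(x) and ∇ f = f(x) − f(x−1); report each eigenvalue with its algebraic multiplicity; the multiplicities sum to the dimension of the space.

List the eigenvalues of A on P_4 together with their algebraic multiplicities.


image of 1: 0
image of x: 0
image of x^2: 0
image of x^3: 0
image of x^4: 24
the matrix is upper triangular; its diagonal is (0, 0, 0, 0, 0)
for a triangular matrix the eigenvalues are the diagonal entries, with algebraic multiplicity their repetition count

λ = 0 (multiplicity 5)


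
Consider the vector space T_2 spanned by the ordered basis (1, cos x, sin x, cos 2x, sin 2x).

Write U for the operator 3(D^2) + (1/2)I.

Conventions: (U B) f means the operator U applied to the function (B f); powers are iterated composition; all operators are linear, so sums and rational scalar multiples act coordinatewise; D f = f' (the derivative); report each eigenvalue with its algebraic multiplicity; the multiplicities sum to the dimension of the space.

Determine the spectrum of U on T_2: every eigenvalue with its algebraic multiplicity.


λ = -23/2 (multiplicity 2), λ = -5/2 (multiplicity 2), λ = 1/2 (multiplicity 1)

image of 1: 1/2
image of cos x: -(5/2)cos x
image of sin x: -(5/2)sin x
image of cos 2x: -(23/2)cos 2x
image of sin 2x: -(23/2)sin 2x
the matrix is diagonal; its diagonal is (1/2, -5/2, -5/2, -23/2, -23/2)
for a triangular matrix the eigenvalues are the diagonal entries, with algebraic multiplicity their repetition count


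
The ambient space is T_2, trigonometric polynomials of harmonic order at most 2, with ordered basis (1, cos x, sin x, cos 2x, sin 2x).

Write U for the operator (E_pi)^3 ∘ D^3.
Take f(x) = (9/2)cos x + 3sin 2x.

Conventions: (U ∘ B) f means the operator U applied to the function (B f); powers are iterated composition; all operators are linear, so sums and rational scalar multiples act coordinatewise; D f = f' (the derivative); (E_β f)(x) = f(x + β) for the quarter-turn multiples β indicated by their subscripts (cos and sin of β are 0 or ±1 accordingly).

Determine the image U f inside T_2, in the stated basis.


D f = -(9/2)sin x + 6cos 2x
D D f = -(9/2)cos x - 12sin 2x
D D D f = (9/2)sin x - 24cos 2x
E_pi D^3 f = -(9/2)sin x - 24cos 2x
E_pi E_pi D^3 f = (9/2)sin x - 24cos 2x
E_pi E_pi E_pi D^3 f = -(9/2)sin x - 24cos 2x

the image equals g(x) = -(9/2)sin x - 24cos 2x


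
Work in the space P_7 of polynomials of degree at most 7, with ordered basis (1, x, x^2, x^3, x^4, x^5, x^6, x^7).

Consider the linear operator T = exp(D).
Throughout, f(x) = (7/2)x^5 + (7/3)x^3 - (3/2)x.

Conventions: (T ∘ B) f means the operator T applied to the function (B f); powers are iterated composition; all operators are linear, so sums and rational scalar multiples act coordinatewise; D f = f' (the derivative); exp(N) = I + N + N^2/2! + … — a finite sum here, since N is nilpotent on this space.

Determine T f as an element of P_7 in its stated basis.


the image equals g(x) = (7/2)x^5 + (35/2)x^4 + (112/3)x^3 + 42x^2 + 23x + 13/3

order-1 term: (35/2)x^4 + 7x^2 - 3/2
order-2 term: 35x^3 + 7x
order-3 term: 35x^2 + 7/3
order-4 term: (35/2)x
order-5 term: 7/2
the series for exp(D) f terminates at order 5
exp(D) f = (7/2)x^5 + (35/2)x^4 + (112/3)x^3 + 42x^2 + 23x + 13/3


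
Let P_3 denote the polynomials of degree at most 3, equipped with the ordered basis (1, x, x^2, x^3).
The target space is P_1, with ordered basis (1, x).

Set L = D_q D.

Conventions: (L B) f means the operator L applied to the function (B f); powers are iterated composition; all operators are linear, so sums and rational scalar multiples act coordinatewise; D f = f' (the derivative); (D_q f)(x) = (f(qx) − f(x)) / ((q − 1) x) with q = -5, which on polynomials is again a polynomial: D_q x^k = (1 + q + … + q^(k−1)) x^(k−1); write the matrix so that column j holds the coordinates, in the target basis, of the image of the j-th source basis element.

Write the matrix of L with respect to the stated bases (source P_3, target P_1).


image of 1: 0
image of x: 0
image of x^2: 2
image of x^3: -12x
each image's coordinates form column j of the matrix

the matrix is [[0, 0, 2, 0]; [0, 0, 0, -12]] (rows listed top to bottom)


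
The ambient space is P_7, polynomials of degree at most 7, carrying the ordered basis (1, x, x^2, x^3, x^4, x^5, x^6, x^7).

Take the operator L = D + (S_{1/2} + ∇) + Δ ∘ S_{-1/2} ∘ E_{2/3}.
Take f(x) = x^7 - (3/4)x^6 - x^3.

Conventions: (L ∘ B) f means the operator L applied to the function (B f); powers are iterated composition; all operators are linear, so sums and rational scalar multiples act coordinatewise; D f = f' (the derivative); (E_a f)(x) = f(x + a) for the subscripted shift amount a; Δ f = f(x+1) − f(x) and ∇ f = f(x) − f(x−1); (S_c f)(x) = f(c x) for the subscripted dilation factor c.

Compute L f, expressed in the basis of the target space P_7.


D f = 7x^6 - (9/2)x^5 - 3x^2
S_{1/2} f = (1/128)x^7 - (3/256)x^6 - (1/8)x^3
∇ f = 7x^6 - (51/2)x^5 + (185/4)x^4 - 50x^3 + (117/4)x^2 - (17/2)x + 3/4
(S_{1/2} + ∇) f = (1/128)x^7 + (1789/256)x^6 - (51/2)x^5 + (185/4)x^4 - (401/8)x^3 + (117/4)x^2 - (17/2)x + 3/4
E_{2/3} f = x^7 + (47/12)x^6 + (19/3)x^5 + (145/27)x^4 + (119/81)x^3 - (118/81)x^2 - (956/729)x - 664/2187
S_{-1/2} E_{2/3} f = -(1/128)x^7 + (47/768)x^6 - (19/96)x^5 + (145/432)x^4 - (119/648)x^3 - (59/162)x^2 + (478/729)x - 664/2187
Δ S_{-1/2} E_{2/3} f = -(7/128)x^6 + (13/64)x^5 - (265/768)x^4 + (1085/3456)x^3 + (1643/6912)x^2 - (1591/2592)x + 55795/186624
(D + (S_{1/2} + ∇) + Δ ∘ S_{-1/2} ∘ E_{2/3}) f = (1/128)x^7 + (3567/256)x^6 - (1907/64)x^5 + (35255/768)x^4 - (172147/3456)x^3 + (183083/6912)x^2 - (23623/2592)x + 195763/186624

the image equals g(x) = (1/128)x^7 + (3567/256)x^6 - (1907/64)x^5 + (35255/768)x^4 - (172147/3456)x^3 + (183083/6912)x^2 - (23623/2592)x + 195763/186624


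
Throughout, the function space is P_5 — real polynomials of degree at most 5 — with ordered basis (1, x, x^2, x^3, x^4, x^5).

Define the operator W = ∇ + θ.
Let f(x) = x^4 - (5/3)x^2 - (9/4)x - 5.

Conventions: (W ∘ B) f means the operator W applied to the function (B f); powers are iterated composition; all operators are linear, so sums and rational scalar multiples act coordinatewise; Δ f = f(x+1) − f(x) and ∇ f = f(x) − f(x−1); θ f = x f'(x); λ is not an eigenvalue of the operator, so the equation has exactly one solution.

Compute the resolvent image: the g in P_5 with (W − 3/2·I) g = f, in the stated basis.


write g with unknown coordinates in the stated basis and equate coefficients in (W − 3/2·I) g = f
solving from the highest basis element down gives g = (2/5)x^4 - (16/15)x^3 + (118/15)x^2 + (1367/30)x + 1237/45
check: W g = (8/5)x^4 - (8/5)x^3 + (152/15)x^2 + (661/10)x + 1087/30
so W g − 3/2·g = x^4 - (5/3)x^2 - (9/4)x - 5 = f ✓

the result is g(x) = (2/5)x^4 - (16/15)x^3 + (118/15)x^2 + (1367/30)x + 1237/45


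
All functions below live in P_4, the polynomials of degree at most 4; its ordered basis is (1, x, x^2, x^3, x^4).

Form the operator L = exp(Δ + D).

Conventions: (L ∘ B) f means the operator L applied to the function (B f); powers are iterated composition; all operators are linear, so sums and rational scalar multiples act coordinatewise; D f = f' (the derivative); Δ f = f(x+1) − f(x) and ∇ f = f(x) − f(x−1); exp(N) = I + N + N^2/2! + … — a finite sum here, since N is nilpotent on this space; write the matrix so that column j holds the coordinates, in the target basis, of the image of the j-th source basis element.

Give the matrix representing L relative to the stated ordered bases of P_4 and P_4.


the matrix is [[1, 2, 5, 15, 52]; [0, 1, 4, 15, 60]; [0, 0, 1, 6, 30]; [0, 0, 0, 1, 8]; [0, 0, 0, 0, 1]] (rows listed top to bottom)

image of 1: 1
image of x: x + 2
image of x^2: x^2 + 4x + 5
image of x^3: x^3 + 6x^2 + 15x + 15
image of x^4: x^4 + 8x^3 + 30x^2 + 60x + 52
each image's coordinates form column j of the matrix


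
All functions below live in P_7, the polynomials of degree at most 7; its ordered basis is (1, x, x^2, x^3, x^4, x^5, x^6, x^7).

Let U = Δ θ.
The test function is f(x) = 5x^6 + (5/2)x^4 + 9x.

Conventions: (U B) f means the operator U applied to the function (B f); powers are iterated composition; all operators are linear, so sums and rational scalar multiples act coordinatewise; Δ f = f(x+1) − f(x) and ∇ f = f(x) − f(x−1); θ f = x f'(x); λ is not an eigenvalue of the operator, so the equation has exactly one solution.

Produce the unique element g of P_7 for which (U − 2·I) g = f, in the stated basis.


the image equals g(x) = -(5/2)x^6 - 45x^5 - (2705/4)x^4 - 6685x^3 - 39435x^2 - (229949/2)x - 433689/4

write g with unknown coordinates in the stated basis and equate coefficients in (U − 2·I) g = f
solving from the highest basis element down gives g = -(5/2)x^6 - 45x^5 - (2705/4)x^4 - 6685x^3 - 39435x^2 - (229949/2)x - 433689/4
check: U g = -90x^5 - 1350x^4 - 13370x^3 - 78870x^2 - 229940x - 433689/2
so U g − 2·g = 5x^6 + (5/2)x^4 + 9x = f ✓


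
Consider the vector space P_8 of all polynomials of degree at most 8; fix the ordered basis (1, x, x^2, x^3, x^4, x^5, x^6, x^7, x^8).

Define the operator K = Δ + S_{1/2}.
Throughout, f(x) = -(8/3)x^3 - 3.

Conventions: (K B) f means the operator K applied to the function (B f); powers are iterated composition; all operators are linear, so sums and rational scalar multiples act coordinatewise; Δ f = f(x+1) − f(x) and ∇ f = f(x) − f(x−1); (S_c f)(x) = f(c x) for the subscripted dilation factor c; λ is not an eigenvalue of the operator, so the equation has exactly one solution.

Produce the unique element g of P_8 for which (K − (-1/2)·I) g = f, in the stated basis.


write g with unknown coordinates in the stated basis and equate coefficients in (K − (-1/2)·I) g = f
solving from the highest basis element down gives g = -(64/15)x^3 + (256/15)x^2 - (64/3)x + 166/45
check: K g = -(8/15)x^3 - (128/15)x^2 + (32/3)x - 218/45
so K g − (-1/2)·g = -(8/3)x^3 - 3 = f ✓

the result is g(x) = -(64/15)x^3 + (256/15)x^2 - (64/3)x + 166/45


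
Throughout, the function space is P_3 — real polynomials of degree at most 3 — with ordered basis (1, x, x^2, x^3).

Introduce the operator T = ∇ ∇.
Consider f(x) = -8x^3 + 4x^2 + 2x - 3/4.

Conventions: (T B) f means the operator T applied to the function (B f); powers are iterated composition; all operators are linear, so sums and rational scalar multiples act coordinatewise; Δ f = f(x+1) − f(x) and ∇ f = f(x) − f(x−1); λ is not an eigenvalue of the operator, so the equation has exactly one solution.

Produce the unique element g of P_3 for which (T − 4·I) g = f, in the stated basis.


write g with unknown coordinates in the stated basis and equate coefficients in (T − 4·I) g = f
solving from the highest basis element down gives g = 2x^3 - x^2 + (5/2)x - 53/16
check: T g = 12x - 14
so T g − 4·g = -8x^3 + 4x^2 + 2x - 3/4 = f ✓

g(x) = 2x^3 - x^2 + (5/2)x - 53/16


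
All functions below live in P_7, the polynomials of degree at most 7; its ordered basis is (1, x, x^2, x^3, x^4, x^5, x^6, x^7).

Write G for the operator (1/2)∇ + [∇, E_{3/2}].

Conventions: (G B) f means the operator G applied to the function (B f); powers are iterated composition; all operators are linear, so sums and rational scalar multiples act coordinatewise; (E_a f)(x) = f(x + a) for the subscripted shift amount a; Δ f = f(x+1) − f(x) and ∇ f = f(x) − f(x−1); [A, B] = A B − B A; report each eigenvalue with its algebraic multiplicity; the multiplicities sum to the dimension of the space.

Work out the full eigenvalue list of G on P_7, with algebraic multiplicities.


λ = 0 (multiplicity 8)

image of 1: 0
image of x: 1/2
image of x^2: x - 1/2
image of x^3: (3/2)x^2 - (3/2)x + 1/2
image of x^4: 2x^3 - 3x^2 + 2x - 1/2
image of x^5: (5/2)x^4 - 5x^3 + 5x^2 - (5/2)x + 1/2
image of x^6: 3x^5 - (15/2)x^4 + 10x^3 - (15/2)x^2 + 3x - 1/2
image of x^7: (7/2)x^6 - (21/2)x^5 + (35/2)x^4 - (35/2)x^3 + (21/2)x^2 - (7/2)x + 1/2
the matrix is upper triangular; its diagonal is (0, 0, 0, 0, 0, 0, 0, 0)
for a triangular matrix the eigenvalues are the diagonal entries, with algebraic multiplicity their repetition count


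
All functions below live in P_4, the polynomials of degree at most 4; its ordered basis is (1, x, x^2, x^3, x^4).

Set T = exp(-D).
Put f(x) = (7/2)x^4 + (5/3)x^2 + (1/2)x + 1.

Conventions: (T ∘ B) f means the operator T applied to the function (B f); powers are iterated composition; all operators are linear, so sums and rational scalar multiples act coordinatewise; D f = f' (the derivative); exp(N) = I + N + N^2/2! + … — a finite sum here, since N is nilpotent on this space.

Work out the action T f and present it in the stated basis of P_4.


order-1 term: -14x^3 - (10/3)x - 1/2
order-2 term: 21x^2 + 5/3
order-3 term: -14x
order-4 term: 7/2
the series for exp(-D) f terminates at order 4
exp(-D) f = (7/2)x^4 - 14x^3 + (68/3)x^2 - (101/6)x + 17/3

the image equals g(x) = (7/2)x^4 - 14x^3 + (68/3)x^2 - (101/6)x + 17/3


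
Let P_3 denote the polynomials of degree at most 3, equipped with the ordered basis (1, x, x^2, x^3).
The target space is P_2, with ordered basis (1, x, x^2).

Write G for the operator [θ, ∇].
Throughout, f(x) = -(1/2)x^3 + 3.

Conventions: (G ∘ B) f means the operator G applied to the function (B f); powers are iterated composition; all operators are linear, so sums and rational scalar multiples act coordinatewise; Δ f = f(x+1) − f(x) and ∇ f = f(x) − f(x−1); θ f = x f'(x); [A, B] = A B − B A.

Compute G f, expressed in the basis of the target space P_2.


the result is g(x) = (3/2)x^2 - 3x + 3/2

∇ f = -(3/2)x^2 + (3/2)x - 1/2
θ ∇ f = -3x^2 + (3/2)x
θ f = -(3/2)x^3
∇ θ f = -(9/2)x^2 + (9/2)x - 3/2
[θ, ∇] f = (3/2)x^2 - 3x + 3/2


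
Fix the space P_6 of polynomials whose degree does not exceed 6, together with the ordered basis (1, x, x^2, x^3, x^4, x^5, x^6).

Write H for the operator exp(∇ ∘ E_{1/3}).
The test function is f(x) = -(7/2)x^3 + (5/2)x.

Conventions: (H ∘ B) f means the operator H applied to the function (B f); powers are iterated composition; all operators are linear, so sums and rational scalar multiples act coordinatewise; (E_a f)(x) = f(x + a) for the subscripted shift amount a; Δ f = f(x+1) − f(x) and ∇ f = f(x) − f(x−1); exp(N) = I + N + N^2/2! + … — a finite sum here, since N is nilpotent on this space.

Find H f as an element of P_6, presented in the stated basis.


order-1 term: -(21/2)x^2 + (7/2)x + 4/3
order-2 term: -(21/2)x + 7/2
order-3 term: -7/2
the series for exp(∇ ∘ E_{1/3}) f terminates at order 3
exp(∇ ∘ E_{1/3}) f = -(7/2)x^3 - (21/2)x^2 - (9/2)x + 4/3

the image equals g(x) = -(7/2)x^3 - (21/2)x^2 - (9/2)x + 4/3


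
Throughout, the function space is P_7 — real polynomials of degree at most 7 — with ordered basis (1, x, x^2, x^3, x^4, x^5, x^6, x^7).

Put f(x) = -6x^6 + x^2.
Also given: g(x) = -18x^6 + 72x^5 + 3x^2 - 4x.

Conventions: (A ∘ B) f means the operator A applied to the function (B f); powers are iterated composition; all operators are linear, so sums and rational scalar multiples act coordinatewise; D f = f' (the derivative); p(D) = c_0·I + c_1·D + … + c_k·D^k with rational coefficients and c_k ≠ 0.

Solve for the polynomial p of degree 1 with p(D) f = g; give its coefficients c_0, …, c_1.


D^0 f = -6x^6 + x^2
D^1 f = -36x^5 + 2x
matching coefficients of g against c_0 f + c_1 Df + … from the top degree down determines the c_i
solution: c_0 = 3, c_1 = -2

c_0 = 3, c_1 = -2


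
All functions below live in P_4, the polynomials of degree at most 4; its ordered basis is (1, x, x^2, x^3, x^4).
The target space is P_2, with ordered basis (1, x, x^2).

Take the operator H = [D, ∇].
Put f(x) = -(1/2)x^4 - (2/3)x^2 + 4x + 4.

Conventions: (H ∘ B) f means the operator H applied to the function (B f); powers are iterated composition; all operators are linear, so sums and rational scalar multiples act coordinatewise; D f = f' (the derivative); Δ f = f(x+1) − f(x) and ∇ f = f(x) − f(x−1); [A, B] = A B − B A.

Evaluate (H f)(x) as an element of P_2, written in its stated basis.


∇ f = -2x^3 + 3x^2 - (10/3)x + 31/6
D ∇ f = -6x^2 + 6x - 10/3
D f = -2x^3 - (4/3)x + 4
∇ D f = -6x^2 + 6x - 10/3
[D, ∇] f = 0

the image equals g(x) = 0


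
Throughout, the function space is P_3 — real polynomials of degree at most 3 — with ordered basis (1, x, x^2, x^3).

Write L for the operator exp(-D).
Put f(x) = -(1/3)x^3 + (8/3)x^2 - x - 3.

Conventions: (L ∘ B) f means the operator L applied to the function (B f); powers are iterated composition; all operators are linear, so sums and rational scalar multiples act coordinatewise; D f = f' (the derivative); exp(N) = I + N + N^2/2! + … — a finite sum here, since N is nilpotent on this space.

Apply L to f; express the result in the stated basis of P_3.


order-1 term: x^2 - (16/3)x + 1
order-2 term: -x + 8/3
order-3 term: 1/3
the series for exp(-D) f terminates at order 3
exp(-D) f = -(1/3)x^3 + (11/3)x^2 - (22/3)x + 1

g(x) = -(1/3)x^3 + (11/3)x^2 - (22/3)x + 1


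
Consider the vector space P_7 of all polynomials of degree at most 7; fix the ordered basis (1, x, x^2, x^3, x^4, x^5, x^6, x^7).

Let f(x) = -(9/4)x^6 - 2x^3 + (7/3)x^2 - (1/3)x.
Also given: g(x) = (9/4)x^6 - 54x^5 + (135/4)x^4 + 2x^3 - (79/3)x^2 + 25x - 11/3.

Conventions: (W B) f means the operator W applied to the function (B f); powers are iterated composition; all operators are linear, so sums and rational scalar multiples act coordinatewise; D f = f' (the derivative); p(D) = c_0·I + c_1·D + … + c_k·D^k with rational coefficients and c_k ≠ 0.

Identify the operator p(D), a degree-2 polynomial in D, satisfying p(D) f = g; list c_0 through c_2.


D^0 f = -(9/4)x^6 - 2x^3 + (7/3)x^2 - (1/3)x
D^1 f = -(27/2)x^5 - 6x^2 + (14/3)x - 1/3
D^2 f = -(135/2)x^4 - 12x + 14/3
matching coefficients of g against c_0 f + c_1 Df + … from the top degree down determines the c_i
solution: c_0 = -1, c_1 = 4, c_2 = -1/2

c_0 = -1, c_1 = 4, c_2 = -1/2


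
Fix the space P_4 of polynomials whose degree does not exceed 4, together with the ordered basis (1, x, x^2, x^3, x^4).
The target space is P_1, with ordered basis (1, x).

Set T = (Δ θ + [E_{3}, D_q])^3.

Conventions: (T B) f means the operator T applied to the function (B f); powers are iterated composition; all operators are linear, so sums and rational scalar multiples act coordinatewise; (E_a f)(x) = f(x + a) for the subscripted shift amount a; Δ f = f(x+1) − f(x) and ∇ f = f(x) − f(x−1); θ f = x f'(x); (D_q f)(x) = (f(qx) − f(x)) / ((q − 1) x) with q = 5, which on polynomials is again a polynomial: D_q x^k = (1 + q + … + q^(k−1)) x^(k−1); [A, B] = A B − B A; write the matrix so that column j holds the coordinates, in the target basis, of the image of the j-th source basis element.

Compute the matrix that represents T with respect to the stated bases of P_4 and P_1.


the matrix is [[0, 0, 0, 36, 8496]; [0, 0, 0, 0, 576]] (rows listed top to bottom)

image of 1: 0
image of x: 0
image of x^2: 0
image of x^3: 36
image of x^4: 576x + 8496
each image's coordinates form column j of the matrix


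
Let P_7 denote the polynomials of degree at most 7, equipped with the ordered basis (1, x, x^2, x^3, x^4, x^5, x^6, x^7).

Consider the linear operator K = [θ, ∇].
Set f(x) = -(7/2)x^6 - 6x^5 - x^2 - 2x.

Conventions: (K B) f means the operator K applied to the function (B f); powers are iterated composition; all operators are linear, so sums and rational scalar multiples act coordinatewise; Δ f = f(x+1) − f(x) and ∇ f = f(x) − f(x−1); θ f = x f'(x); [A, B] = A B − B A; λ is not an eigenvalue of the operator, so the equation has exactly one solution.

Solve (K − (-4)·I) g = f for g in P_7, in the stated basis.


write g with unknown coordinates in the stated basis and equate coefficients in (K − (-4)·I) g = f
solving from the highest basis element down gives g = -(7/8)x^6 - (45/16)x^5 + (195/64)x^4 + (255/64)x^3 - (3679/256)x^2 + (1525/512)x + 11609/2048
check: K g = (21/4)x^5 - (195/16)x^4 - (255/16)x^3 + (3615/64)x^2 - (1781/128)x - 11609/512
so K g − (-4)·g = -(7/2)x^6 - 6x^5 - x^2 - 2x = f ✓

the image equals g(x) = -(7/8)x^6 - (45/16)x^5 + (195/64)x^4 + (255/64)x^3 - (3679/256)x^2 + (1525/512)x + 11609/2048


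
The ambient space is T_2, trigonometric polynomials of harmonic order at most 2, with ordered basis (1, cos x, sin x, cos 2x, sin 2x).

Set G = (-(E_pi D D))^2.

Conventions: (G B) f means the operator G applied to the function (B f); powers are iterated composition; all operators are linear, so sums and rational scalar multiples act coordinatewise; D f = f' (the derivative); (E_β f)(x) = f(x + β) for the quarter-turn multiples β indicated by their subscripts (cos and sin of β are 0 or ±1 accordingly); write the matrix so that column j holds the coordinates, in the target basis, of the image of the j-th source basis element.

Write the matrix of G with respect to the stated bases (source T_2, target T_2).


image of 1: 0
image of cos x: cos x
image of sin x: sin x
image of cos 2x: 16cos 2x
image of sin 2x: 16sin 2x
each image's coordinates form column j of the matrix

the matrix is [[0, 0, 0, 0, 0]; [0, 1, 0, 0, 0]; [0, 0, 1, 0, 0]; [0, 0, 0, 16, 0]; [0, 0, 0, 0, 16]] (rows listed top to bottom)


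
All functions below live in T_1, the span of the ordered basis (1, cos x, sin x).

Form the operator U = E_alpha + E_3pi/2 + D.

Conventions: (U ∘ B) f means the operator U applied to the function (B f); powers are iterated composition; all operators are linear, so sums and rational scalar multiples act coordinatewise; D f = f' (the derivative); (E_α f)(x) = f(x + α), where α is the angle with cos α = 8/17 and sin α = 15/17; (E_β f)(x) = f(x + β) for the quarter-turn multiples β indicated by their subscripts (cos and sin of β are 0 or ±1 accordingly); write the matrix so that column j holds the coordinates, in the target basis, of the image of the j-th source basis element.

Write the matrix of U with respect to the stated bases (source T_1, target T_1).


image of 1: 2
image of cos x: (8/17)cos x - (15/17)sin x
image of sin x: (15/17)cos x + (8/17)sin x
each image's coordinates form column j of the matrix

the matrix is [[2, 0, 0]; [0, 8/17, 15/17]; [0, -15/17, 8/17]] (rows listed top to bottom)


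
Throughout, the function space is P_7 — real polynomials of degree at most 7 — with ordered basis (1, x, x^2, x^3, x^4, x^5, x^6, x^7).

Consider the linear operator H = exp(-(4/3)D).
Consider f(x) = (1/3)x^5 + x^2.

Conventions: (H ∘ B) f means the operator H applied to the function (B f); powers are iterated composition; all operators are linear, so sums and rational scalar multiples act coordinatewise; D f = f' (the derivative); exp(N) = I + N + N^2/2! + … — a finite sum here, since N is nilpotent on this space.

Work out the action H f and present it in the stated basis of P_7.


order-1 term: -(20/9)x^4 - (8/3)x
order-2 term: (160/27)x^3 + 16/9
order-3 term: -(640/81)x^2
order-4 term: (1280/243)x
order-5 term: -1024/729
the series for exp(-(4/3)D) f terminates at order 5
exp(-(4/3)D) f = (1/3)x^5 - (20/9)x^4 + (160/27)x^3 - (559/81)x^2 + (632/243)x + 272/729

the image equals g(x) = (1/3)x^5 - (20/9)x^4 + (160/27)x^3 - (559/81)x^2 + (632/243)x + 272/729


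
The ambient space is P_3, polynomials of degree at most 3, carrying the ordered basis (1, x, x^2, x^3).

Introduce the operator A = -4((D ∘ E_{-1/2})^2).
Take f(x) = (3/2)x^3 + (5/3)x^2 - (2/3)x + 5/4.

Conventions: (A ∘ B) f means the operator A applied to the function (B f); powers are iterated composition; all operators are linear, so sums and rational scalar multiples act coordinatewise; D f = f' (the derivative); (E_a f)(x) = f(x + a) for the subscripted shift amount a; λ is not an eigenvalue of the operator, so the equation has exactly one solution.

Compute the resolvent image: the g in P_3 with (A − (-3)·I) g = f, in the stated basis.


write g with unknown coordinates in the stated basis and equate coefficients in (A − (-3)·I) g = f
solving from the highest basis element down gives g = (1/2)x^3 + (5/9)x^2 + (34/9)x - 227/108
check: A g = -12x + 68/9
so A g − (-3)·g = (3/2)x^3 + (5/3)x^2 - (2/3)x + 5/4 = f ✓

the image equals g(x) = (1/2)x^3 + (5/9)x^2 + (34/9)x - 227/108


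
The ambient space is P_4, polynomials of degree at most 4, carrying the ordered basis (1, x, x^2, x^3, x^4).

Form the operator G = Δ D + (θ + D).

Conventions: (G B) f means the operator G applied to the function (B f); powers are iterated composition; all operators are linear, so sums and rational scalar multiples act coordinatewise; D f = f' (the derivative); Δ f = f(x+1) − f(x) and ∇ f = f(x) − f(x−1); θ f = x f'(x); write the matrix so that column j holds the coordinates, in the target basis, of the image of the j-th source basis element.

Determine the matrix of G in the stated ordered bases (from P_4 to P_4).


image of 1: 0
image of x: x + 1
image of x^2: 2x^2 + 2x + 2
image of x^3: 3x^3 + 3x^2 + 6x + 3
image of x^4: 4x^4 + 4x^3 + 12x^2 + 12x + 4
each image's coordinates form column j of the matrix

the matrix is [[0, 1, 2, 3, 4]; [0, 1, 2, 6, 12]; [0, 0, 2, 3, 12]; [0, 0, 0, 3, 4]; [0, 0, 0, 0, 4]] (rows listed top to bottom)
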